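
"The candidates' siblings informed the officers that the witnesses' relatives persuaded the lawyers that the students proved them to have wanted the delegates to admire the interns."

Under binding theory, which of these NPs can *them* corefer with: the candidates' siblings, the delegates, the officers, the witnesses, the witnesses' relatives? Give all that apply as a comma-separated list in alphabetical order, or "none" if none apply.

*them* is a pronoun; Principle B requires it to be free in its binding domain — the clause headed by 'proved'.
— the candidates' siblings: subject of the matrix clause; c-commands the pronoun but lies outside its binding domain — allowed.
— the delegates: subject of the clause headed by 'admire'; is c-commanded by the pronoun; coreference would bind this R-expression — blocked (Principle C).
— the officers: object of the matrix clause; c-commands the pronoun but lies outside its binding domain — allowed.
— the witnesses: possessor inside the subject DP of the clause headed by 'persuaded'; does not c-command the pronoun — Principle B does not apply; allowed.
— the witnesses' relatives: subject of the clause headed by 'persuaded'; c-commands the pronoun but lies outside its binding domain — allowed.

the candidates' siblings, the officers, the witnesses, the witnesses' relatives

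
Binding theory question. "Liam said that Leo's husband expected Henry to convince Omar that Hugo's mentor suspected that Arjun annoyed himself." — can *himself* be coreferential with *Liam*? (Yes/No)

*himself* is a reflexive; Principle A requires it to be bound within its binding domain — the clause headed by 'annoyed'.
— Liam: subject of the matrix clause; c-commands the reflexive but lies outside its binding domain — cannot bind it (Principle A).

No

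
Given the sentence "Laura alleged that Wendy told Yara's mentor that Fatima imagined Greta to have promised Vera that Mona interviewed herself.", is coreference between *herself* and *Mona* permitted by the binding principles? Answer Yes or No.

*herself* is a reflexive; Principle A requires it to be bound within its binding domain — the clause headed by 'interviewed'.
— Mona: subject of the clause headed by 'interviewed'; c-commands the reflexive within its binding domain — allowed (Principle A).

Yes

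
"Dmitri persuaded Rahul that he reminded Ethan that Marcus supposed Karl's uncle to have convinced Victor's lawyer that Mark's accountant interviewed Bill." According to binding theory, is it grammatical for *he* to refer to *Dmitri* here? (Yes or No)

Yes

*Dmitri* is an R-expression; Principle C requires it to be free (not bound by any c-commanding expression).
— he: subject of the clause headed by 'reminded'; the pronoun does not c-command the R-expression — coreference allowed.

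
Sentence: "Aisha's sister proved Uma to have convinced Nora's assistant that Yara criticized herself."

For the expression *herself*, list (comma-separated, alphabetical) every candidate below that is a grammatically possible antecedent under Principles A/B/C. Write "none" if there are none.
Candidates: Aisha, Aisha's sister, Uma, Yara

Yara

*herself* is a reflexive; Principle A requires it to be bound within its binding domain — the clause headed by 'criticized'.
— Aisha: possessor inside the subject DP of the matrix clause; does not c-command the reflexive — cannot bind it (Principle A).
— Aisha's sister: subject of the matrix clause; c-commands the reflexive but lies outside its binding domain — cannot bind it (Principle A).
— Uma: subject of the clause headed by 'convinced'; c-commands the reflexive but lies outside its binding domain — cannot bind it (Principle A).
— Yara: subject of the clause headed by 'criticized'; c-commands the reflexive within its binding domain — allowed (Principle A).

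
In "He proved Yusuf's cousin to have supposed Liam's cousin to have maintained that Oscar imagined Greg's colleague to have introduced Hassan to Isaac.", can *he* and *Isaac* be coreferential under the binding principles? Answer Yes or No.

*Isaac* is an R-expression; Principle C requires it to be free (not bound by any c-commanding expression).
— he: subject of the matrix clause; the pronoun c-commands the R-expression — coreference blocked (Principle C).

No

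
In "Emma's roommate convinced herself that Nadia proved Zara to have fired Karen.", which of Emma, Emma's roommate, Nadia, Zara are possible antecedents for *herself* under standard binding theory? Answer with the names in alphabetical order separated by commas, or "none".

Emma's roommate

*herself* is a reflexive; Principle A requires it to be bound within its binding domain — the matrix clause.
— Emma: possessor inside the subject DP of the matrix clause; does not c-command the reflexive — cannot bind it (Principle A).
— Emma's roommate: subject of the matrix clause; c-commands the reflexive within its binding domain — allowed (Principle A).
— Nadia: subject of the clause headed by 'proved'; does not c-command the reflexive — cannot bind it (Principle A).
— Zara: subject of the clause headed by 'fired'; does not c-command the reflexive — cannot bind it (Principle A).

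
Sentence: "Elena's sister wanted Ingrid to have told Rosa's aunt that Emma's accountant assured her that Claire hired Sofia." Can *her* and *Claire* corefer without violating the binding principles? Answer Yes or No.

*Claire* is an R-expression; Principle C requires it to be free (not bound by any c-commanding expression).
— her: object of the clause headed by 'assured'; the pronoun c-commands the R-expression — coreference blocked (Principle C).

No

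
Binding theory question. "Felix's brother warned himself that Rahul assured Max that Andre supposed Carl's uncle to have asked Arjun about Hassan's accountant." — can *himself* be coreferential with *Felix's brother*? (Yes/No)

Yes

*himself* is a reflexive; Principle A requires it to be bound within its binding domain — the matrix clause.
— Felix's brother: subject of the matrix clause; c-commands the reflexive within its binding domain — allowed (Principle A).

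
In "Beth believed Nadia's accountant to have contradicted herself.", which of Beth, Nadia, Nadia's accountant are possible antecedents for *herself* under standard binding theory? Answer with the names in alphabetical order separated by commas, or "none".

*herself* is a reflexive; Principle A requires it to be bound within its binding domain — the clause headed by 'contradicted'.
— Beth: subject of the matrix clause; c-commands the reflexive but lies outside its binding domain — cannot bind it (Principle A).
— Nadia: possessor inside the subject DP of the clause headed by 'contradicted'; does not c-command the reflexive — cannot bind it (Principle A).
— Nadia's accountant: subject of the clause headed by 'contradicted'; c-commands the reflexive within its binding domain — allowed (Principle A).

Nadia's accountant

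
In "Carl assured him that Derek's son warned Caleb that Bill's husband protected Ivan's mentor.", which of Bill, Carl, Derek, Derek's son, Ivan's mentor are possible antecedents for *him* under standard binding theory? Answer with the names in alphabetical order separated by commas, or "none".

none

*him* is a pronoun; Principle B requires it to be free in its binding domain — the matrix clause.
— Bill: possessor inside the subject DP of the clause headed by 'protected'; is c-commanded by the pronoun; coreference would bind this R-expression — blocked (Principle C).
— Carl: subject of the matrix clause; c-commands the pronoun within its binding domain — blocked (Principle B).
— Derek: possessor inside the subject DP of the clause headed by 'warned'; is c-commanded by the pronoun; coreference would bind this R-expression — blocked (Principle C).
— Derek's son: subject of the clause headed by 'warned'; is c-commanded by the pronoun; coreference would bind this R-expression — blocked (Principle C).
— Ivan's mentor: object of the clause headed by 'protected'; is c-commanded by the pronoun; coreference would bind this R-expression — blocked (Principle C).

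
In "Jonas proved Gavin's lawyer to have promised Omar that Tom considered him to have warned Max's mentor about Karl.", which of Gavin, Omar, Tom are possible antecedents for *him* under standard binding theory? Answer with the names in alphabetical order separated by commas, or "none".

Gavin, Omar

*him* is a pronoun; Principle B requires it to be free in its binding domain — the clause headed by 'considered'.
— Gavin: possessor inside the subject DP of the clause headed by 'promised'; does not c-command the pronoun — Principle B does not apply; allowed.
— Omar: object of the clause headed by 'promised'; c-commands the pronoun but lies outside its binding domain — allowed.
— Tom: subject of the clause headed by 'considered'; c-commands the pronoun within its binding domain — blocked (Principle B).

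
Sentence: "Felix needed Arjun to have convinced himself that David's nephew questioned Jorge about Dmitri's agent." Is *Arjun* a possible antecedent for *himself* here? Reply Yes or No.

Yes

*himself* is a reflexive; Principle A requires it to be bound within its binding domain — the clause headed by 'convinced'.
— Arjun: subject of the clause headed by 'convinced'; c-commands the reflexive within its binding domain — allowed (Principle A).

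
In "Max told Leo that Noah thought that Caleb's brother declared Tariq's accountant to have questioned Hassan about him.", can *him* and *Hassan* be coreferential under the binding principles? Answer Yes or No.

*Hassan* is an R-expression; Principle C requires it to be free (not bound by any c-commanding expression).
— him: second object of the clause headed by 'questioned'; the R-expression locally c-commands the pronoun — coreference blocked (Principle B on the pronoun).

No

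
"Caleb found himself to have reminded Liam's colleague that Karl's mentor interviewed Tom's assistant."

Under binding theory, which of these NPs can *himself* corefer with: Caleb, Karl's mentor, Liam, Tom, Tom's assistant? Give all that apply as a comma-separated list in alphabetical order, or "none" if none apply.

Caleb

*himself* is a reflexive; Principle A requires it to be bound within its binding domain — the matrix clause.
— Caleb: subject of the matrix clause; c-commands the reflexive within its binding domain — allowed (Principle A).
— Karl's mentor: subject of the clause headed by 'interviewed'; does not c-command the reflexive — cannot bind it (Principle A).
— Liam: possessor inside the object DP of the clause headed by 'reminded'; does not c-command the reflexive — cannot bind it (Principle A).
— Tom: possessor inside the object DP of the clause headed by 'interviewed'; does not c-command the reflexive — cannot bind it (Principle A).
— Tom's assistant: object of the clause headed by 'interviewed'; does not c-command the reflexive — cannot bind it (Principle A).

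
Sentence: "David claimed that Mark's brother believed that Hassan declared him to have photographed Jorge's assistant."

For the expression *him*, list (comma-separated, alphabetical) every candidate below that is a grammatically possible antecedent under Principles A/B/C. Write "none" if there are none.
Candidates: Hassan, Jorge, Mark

*him* is a pronoun; Principle B requires it to be free in its binding domain — the clause headed by 'declared'.
— Hassan: subject of the clause headed by 'declared'; c-commands the pronoun within its binding domain — blocked (Principle B).
— Jorge: possessor inside the object DP of the clause headed by 'photographed'; is c-commanded by the pronoun; coreference would bind this R-expression — blocked (Principle C).
— Mark: possessor inside the subject DP of the clause headed by 'believed'; does not c-command the pronoun — Principle B does not apply; allowed.

Mark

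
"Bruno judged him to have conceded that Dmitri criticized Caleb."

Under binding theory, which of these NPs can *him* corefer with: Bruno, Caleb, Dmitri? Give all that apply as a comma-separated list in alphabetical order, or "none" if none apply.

*him* is a pronoun; Principle B requires it to be free in its binding domain — the matrix clause.
— Bruno: subject of the matrix clause; c-commands the pronoun within its binding domain — blocked (Principle B).
— Caleb: object of the clause headed by 'criticized'; is c-commanded by the pronoun; coreference would bind this R-expression — blocked (Principle C).
— Dmitri: subject of the clause headed by 'criticized'; is c-commanded by the pronoun; coreference would bind this R-expression — blocked (Principle C).

none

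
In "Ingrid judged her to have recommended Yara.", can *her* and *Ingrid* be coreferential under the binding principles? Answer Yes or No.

*Ingrid* is an R-expression; Principle C requires it to be free (not bound by any c-commanding expression).
— her: subject of the clause headed by 'recommended'; the R-expression locally c-commands the pronoun — coreference blocked (Principle B on the pronoun).

No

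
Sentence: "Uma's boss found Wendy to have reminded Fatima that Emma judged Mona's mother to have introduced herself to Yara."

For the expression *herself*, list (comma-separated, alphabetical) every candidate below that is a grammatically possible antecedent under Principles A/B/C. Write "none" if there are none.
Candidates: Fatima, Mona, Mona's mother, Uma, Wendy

Mona's mother

*herself* is a reflexive; Principle A requires it to be bound within its binding domain — the clause headed by 'introduced'.
— Fatima: object of the clause headed by 'reminded'; c-commands the reflexive but lies outside its binding domain — cannot bind it (Principle A).
— Mona: possessor inside the subject DP of the clause headed by 'introduced'; does not c-command the reflexive — cannot bind it (Principle A).
— Mona's mother: subject of the clause headed by 'introduced'; c-commands the reflexive within its binding domain — allowed (Principle A).
— Uma: possessor inside the subject DP of the matrix clause; does not c-command the reflexive — cannot bind it (Principle A).
— Wendy: subject of the clause headed by 'reminded'; c-commands the reflexive but lies outside its binding domain — cannot bind it (Principle A).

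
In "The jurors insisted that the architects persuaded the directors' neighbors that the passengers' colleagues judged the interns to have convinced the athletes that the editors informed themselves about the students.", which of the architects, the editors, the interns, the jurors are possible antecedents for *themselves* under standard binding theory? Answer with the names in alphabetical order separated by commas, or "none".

the editors

*themselves* is a reflexive; Principle A requires it to be bound within its binding domain — the clause headed by 'informed'.
— the architects: subject of the clause headed by 'persuaded'; c-commands the reflexive but lies outside its binding domain — cannot bind it (Principle A).
— the editors: subject of the clause headed by 'informed'; c-commands the reflexive within its binding domain — allowed (Principle A).
— the interns: subject of the clause headed by 'convinced'; c-commands the reflexive but lies outside its binding domain — cannot bind it (Principle A).
— the jurors: subject of the matrix clause; c-commands the reflexive but lies outside its binding domain — cannot bind it (Principle A).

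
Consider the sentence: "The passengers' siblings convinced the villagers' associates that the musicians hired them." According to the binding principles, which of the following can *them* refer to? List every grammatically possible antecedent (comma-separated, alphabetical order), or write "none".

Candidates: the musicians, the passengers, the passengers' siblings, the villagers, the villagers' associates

*them* is a pronoun; Principle B requires it to be free in its binding domain — the clause headed by 'hired'.
— the musicians: subject of the clause headed by 'hired'; c-commands the pronoun within its binding domain — blocked (Principle B).
— the passengers: possessor inside the subject DP of the matrix clause; does not c-command the pronoun — Principle B does not apply; allowed.
— the passengers' siblings: subject of the matrix clause; c-commands the pronoun but lies outside its binding domain — allowed.
— the villagers: possessor inside the object DP of the matrix clause; does not c-command the pronoun — Principle B does not apply; allowed.
— the villagers' associates: object of the matrix clause; c-commands the pronoun but lies outside its binding domain — allowed.

the passengers, the passengers' siblings, the villagers, the villagers' associates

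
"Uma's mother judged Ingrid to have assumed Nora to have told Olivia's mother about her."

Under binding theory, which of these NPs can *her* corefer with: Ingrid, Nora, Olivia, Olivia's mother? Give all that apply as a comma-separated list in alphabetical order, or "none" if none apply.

Ingrid, Olivia

*her* is a pronoun; Principle B requires it to be free in its binding domain — the clause headed by 'told'.
— Ingrid: subject of the clause headed by 'assumed'; c-commands the pronoun but lies outside its binding domain — allowed.
— Nora: subject of the clause headed by 'told'; c-commands the pronoun within its binding domain — blocked (Principle B).
— Olivia: possessor inside the object DP of the clause headed by 'told'; does not c-command the pronoun — Principle B does not apply; allowed.
— Olivia's mother: object of the clause headed by 'told'; c-commands the pronoun within its binding domain — blocked (Principle B).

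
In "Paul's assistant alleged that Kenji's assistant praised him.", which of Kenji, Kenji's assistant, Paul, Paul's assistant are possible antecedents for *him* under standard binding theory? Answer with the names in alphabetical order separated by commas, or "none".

Kenji, Paul, Paul's assistant

*him* is a pronoun; Principle B requires it to be free in its binding domain — the clause headed by 'praised'.
— Kenji: possessor inside the subject DP of the clause headed by 'praised'; does not c-command the pronoun — Principle B does not apply; allowed.
— Kenji's assistant: subject of the clause headed by 'praised'; c-commands the pronoun within its binding domain — blocked (Principle B).
— Paul: possessor inside the subject DP of the matrix clause; does not c-command the pronoun — Principle B does not apply; allowed.
— Paul's assistant: subject of the matrix clause; c-commands the pronoun but lies outside its binding domain — allowed.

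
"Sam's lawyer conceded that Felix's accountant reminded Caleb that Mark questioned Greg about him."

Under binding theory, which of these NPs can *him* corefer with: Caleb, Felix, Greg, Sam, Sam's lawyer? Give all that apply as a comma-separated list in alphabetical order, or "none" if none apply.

Caleb, Felix, Sam, Sam's lawyer

*him* is a pronoun; Principle B requires it to be free in its binding domain — the clause headed by 'questioned'.
— Caleb: object of the clause headed by 'reminded'; c-commands the pronoun but lies outside its binding domain — allowed.
— Felix: possessor inside the subject DP of the clause headed by 'reminded'; does not c-command the pronoun — Principle B does not apply; allowed.
— Greg: object of the clause headed by 'questioned'; c-commands the pronoun within its binding domain — blocked (Principle B).
— Sam: possessor inside the subject DP of the matrix clause; does not c-command the pronoun — Principle B does not apply; allowed.
— Sam's lawyer: subject of the matrix clause; c-commands the pronoun but lies outside its binding domain — allowed.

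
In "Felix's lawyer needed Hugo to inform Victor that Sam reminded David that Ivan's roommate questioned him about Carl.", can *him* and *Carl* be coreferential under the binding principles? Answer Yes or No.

*Carl* is an R-expression; Principle C requires it to be free (not bound by any c-commanding expression).
— him: object of the clause headed by 'questioned'; the pronoun c-commands the R-expression — coreference blocked (Principle C).

No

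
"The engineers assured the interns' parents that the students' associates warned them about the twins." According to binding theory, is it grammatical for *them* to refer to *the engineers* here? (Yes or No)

*the engineers* is an R-expression; Principle C requires it to be free (not bound by any c-commanding expression).
— them: object of the clause headed by 'warned'; the pronoun does not c-command the R-expression — coreference allowed.

Yes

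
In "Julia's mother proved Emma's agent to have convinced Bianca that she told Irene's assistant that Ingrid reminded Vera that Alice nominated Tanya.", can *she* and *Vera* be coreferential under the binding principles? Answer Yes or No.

No

*Vera* is an R-expression; Principle C requires it to be free (not bound by any c-commanding expression).
— she: subject of the clause headed by 'told'; the pronoun c-commands the R-expression — coreference blocked (Principle C).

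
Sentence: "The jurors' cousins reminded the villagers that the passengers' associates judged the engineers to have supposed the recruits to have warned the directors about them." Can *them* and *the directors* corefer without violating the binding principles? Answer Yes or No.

*the directors* is an R-expression; Principle C requires it to be free (not bound by any c-commanding expression).
— them: second object of the clause headed by 'warned'; the R-expression locally c-commands the pronoun — coreference blocked (Principle B on the pronoun).

No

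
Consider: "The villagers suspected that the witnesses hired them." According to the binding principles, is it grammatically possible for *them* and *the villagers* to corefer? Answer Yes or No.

Yes

*them* is a pronoun; Principle B requires it to be free in its binding domain — the clause headed by 'hired'.
— the villagers: subject of the matrix clause; c-commands the pronoun but lies outside its binding domain — allowed.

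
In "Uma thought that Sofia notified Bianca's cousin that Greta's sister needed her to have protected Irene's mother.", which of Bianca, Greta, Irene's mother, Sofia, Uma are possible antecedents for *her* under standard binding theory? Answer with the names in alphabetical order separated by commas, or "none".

Bianca, Greta, Sofia, Uma

*her* is a pronoun; Principle B requires it to be free in its binding domain — the clause headed by 'needed'.
— Bianca: possessor inside the object DP of the clause headed by 'notified'; does not c-command the pronoun — Principle B does not apply; allowed.
— Greta: possessor inside the subject DP of the clause headed by 'needed'; does not c-command the pronoun — Principle B does not apply; allowed.
— Irene's mother: object of the clause headed by 'protected'; is c-commanded by the pronoun; coreference would bind this R-expression — blocked (Principle C).
— Sofia: subject of the clause headed by 'notified'; c-commands the pronoun but lies outside its binding domain — allowed.
— Uma: subject of the matrix clause; c-commands the pronoun but lies outside its binding domain — allowed.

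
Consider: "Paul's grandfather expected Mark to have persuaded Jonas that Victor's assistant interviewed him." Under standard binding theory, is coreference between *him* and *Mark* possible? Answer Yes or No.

Yes

*Mark* is an R-expression; Principle C requires it to be free (not bound by any c-commanding expression).
— him: object of the clause headed by 'interviewed'; the pronoun does not c-command the R-expression — coreference allowed.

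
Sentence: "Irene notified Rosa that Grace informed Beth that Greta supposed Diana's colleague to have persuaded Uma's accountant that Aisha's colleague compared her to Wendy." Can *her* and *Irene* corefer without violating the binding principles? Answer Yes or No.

*Irene* is an R-expression; Principle C requires it to be free (not bound by any c-commanding expression).
— her: object of the clause headed by 'compared'; the pronoun does not c-command the R-expression — coreference allowed.

Yes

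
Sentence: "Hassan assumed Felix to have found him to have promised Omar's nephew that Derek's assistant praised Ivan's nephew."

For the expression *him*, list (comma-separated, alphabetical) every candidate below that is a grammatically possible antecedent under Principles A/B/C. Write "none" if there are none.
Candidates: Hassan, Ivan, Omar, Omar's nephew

Hassan

*him* is a pronoun; Principle B requires it to be free in its binding domain — the clause headed by 'found'.
— Hassan: subject of the matrix clause; c-commands the pronoun but lies outside its binding domain — allowed.
— Ivan: possessor inside the object DP of the clause headed by 'praised'; is c-commanded by the pronoun; coreference would bind this R-expression — blocked (Principle C).
— Omar: possessor inside the object DP of the clause headed by 'promised'; is c-commanded by the pronoun; coreference would bind this R-expression — blocked (Principle C).
— Omar's nephew: object of the clause headed by 'promised'; is c-commanded by the pronoun; coreference would bind this R-expression — blocked (Principle C).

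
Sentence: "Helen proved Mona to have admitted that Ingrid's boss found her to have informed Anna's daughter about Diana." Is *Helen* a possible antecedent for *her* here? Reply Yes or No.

Yes

*her* is a pronoun; Principle B requires it to be free in its binding domain — the clause headed by 'found'.
— Helen: subject of the matrix clause; c-commands the pronoun but lies outside its binding domain — allowed.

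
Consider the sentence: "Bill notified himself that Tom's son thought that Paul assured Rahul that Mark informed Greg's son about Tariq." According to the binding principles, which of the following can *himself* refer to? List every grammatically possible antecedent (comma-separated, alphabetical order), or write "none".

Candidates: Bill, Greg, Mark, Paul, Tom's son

Bill

*himself* is a reflexive; Principle A requires it to be bound within its binding domain — the matrix clause.
— Bill: subject of the matrix clause; c-commands the reflexive within its binding domain — allowed (Principle A).
— Greg: possessor inside the object DP of the clause headed by 'informed'; does not c-command the reflexive — cannot bind it (Principle A).
— Mark: subject of the clause headed by 'informed'; does not c-command the reflexive — cannot bind it (Principle A).
— Paul: subject of the clause headed by 'assured'; does not c-command the reflexive — cannot bind it (Principle A).
— Tom's son: subject of the clause headed by 'thought'; does not c-command the reflexive — cannot bind it (Principle A).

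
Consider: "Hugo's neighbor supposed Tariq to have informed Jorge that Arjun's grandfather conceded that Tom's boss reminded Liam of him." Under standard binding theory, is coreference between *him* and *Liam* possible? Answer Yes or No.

No

*Liam* is an R-expression; Principle C requires it to be free (not bound by any c-commanding expression).
— him: second object of the clause headed by 'reminded'; the R-expression locally c-commands the pronoun — coreference blocked (Principle B on the pronoun).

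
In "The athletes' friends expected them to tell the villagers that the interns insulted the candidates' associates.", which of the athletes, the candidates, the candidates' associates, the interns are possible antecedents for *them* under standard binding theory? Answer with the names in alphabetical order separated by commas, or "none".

*them* is a pronoun; Principle B requires it to be free in its binding domain — the matrix clause.
— the athletes: possessor inside the subject DP of the matrix clause; does not c-command the pronoun — Principle B does not apply; allowed.
— the candidates: possessor inside the object DP of the clause headed by 'insulted'; is c-commanded by the pronoun; coreference would bind this R-expression — blocked (Principle C).
— the candidates' associates: object of the clause headed by 'insulted'; is c-commanded by the pronoun; coreference would bind this R-expression — blocked (Principle C).
— the interns: subject of the clause headed by 'insulted'; is c-commanded by the pronoun; coreference would bind this R-expression — blocked (Principle C).

the athletes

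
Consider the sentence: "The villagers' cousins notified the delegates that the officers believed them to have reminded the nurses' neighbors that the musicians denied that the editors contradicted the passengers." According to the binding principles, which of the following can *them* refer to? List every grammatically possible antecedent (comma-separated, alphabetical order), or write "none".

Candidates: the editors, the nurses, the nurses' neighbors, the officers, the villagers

*them* is a pronoun; Principle B requires it to be free in its binding domain — the clause headed by 'believed'.
— the editors: subject of the clause headed by 'contradicted'; is c-commanded by the pronoun; coreference would bind this R-expression — blocked (Principle C).
— the nurses: possessor inside the object DP of the clause headed by 'reminded'; is c-commanded by the pronoun; coreference would bind this R-expression — blocked (Principle C).
— the nurses' neighbors: object of the clause headed by 'reminded'; is c-commanded by the pronoun; coreference would bind this R-expression — blocked (Principle C).
— the officers: subject of the clause headed by 'believed'; c-commands the pronoun within its binding domain — blocked (Principle B).
— the villagers: possessor inside the subject DP of the matrix clause; does not c-command the pronoun — Principle B does not apply; allowed.

the villagers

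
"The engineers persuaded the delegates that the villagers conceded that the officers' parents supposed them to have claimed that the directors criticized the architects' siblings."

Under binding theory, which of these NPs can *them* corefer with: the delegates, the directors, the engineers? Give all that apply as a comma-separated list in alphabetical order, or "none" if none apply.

the delegates, the engineers

*them* is a pronoun; Principle B requires it to be free in its binding domain — the clause headed by 'supposed'.
— the delegates: object of the matrix clause; c-commands the pronoun but lies outside its binding domain — allowed.
— the directors: subject of the clause headed by 'criticized'; is c-commanded by the pronoun; coreference would bind this R-expression — blocked (Principle C).
— the engineers: subject of the matrix clause; c-commands the pronoun but lies outside its binding domain — allowed.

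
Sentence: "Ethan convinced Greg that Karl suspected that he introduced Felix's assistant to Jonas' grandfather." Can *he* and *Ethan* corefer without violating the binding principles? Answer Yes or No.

*Ethan* is an R-expression; Principle C requires it to be free (not bound by any c-commanding expression).
— he: subject of the clause headed by 'introduced'; the pronoun does not c-command the R-expression — coreference allowed.

Yes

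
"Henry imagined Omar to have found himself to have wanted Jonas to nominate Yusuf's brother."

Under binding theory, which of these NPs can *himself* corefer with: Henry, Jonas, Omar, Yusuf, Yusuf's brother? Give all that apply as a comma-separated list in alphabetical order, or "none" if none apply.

Omar

*himself* is a reflexive; Principle A requires it to be bound within its binding domain — the clause headed by 'found'.
— Henry: subject of the matrix clause; c-commands the reflexive but lies outside its binding domain — cannot bind it (Principle A).
— Jonas: subject of the clause headed by 'nominate'; does not c-command the reflexive — cannot bind it (Principle A).
— Omar: subject of the clause headed by 'found'; c-commands the reflexive within its binding domain — allowed (Principle A).
— Yusuf: possessor inside the object DP of the clause headed by 'nominate'; does not c-command the reflexive — cannot bind it (Principle A).
— Yusuf's brother: object of the clause headed by 'nominate'; does not c-command the reflexive — cannot bind it (Principle A).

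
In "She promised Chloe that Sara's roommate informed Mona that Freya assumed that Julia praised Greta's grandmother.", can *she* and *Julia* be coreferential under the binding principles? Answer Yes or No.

No

*Julia* is an R-expression; Principle C requires it to be free (not bound by any c-commanding expression).
— she: subject of the matrix clause; the pronoun c-commands the R-expression — coreference blocked (Principle C).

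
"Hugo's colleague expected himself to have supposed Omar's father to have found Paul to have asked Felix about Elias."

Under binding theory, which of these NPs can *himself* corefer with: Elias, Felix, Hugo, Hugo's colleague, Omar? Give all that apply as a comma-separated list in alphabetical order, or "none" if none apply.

Hugo's colleague

*himself* is a reflexive; Principle A requires it to be bound within its binding domain — the matrix clause.
— Elias: second object of the clause headed by 'asked'; does not c-command the reflexive — cannot bind it (Principle A).
— Felix: object of the clause headed by 'asked'; does not c-command the reflexive — cannot bind it (Principle A).
— Hugo: possessor inside the subject DP of the matrix clause; does not c-command the reflexive — cannot bind it (Principle A).
— Hugo's colleague: subject of the matrix clause; c-commands the reflexive within its binding domain — allowed (Principle A).
— Omar: possessor inside the subject DP of the clause headed by 'found'; does not c-command the reflexive — cannot bind it (Principle A).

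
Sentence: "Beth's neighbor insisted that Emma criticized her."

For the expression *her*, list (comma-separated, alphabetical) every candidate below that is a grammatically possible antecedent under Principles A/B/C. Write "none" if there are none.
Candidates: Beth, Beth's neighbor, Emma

Beth, Beth's neighbor

*her* is a pronoun; Principle B requires it to be free in its binding domain — the clause headed by 'criticized'.
— Beth: possessor inside the subject DP of the matrix clause; does not c-command the pronoun — Principle B does not apply; allowed.
— Beth's neighbor: subject of the matrix clause; c-commands the pronoun but lies outside its binding domain — allowed.
— Emma: subject of the clause headed by 'criticized'; c-commands the pronoun within its binding domain — blocked (Principle B).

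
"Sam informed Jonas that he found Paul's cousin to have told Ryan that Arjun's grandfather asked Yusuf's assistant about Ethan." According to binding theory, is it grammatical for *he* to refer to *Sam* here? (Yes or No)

Yes

*Sam* is an R-expression; Principle C requires it to be free (not bound by any c-commanding expression).
— he: subject of the clause headed by 'found'; the pronoun does not c-command the R-expression — coreference allowed.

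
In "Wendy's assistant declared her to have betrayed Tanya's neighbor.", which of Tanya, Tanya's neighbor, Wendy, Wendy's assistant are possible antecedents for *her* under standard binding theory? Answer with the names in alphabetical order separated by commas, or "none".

Wendy

*her* is a pronoun; Principle B requires it to be free in its binding domain — the matrix clause.
— Tanya: possessor inside the object DP of the clause headed by 'betrayed'; is c-commanded by the pronoun; coreference would bind this R-expression — blocked (Principle C).
— Tanya's neighbor: object of the clause headed by 'betrayed'; is c-commanded by the pronoun; coreference would bind this R-expression — blocked (Principle C).
— Wendy: possessor inside the subject DP of the matrix clause; does not c-command the pronoun — Principle B does not apply; allowed.
— Wendy's assistant: subject of the matrix clause; c-commands the pronoun within its binding domain — blocked (Principle B).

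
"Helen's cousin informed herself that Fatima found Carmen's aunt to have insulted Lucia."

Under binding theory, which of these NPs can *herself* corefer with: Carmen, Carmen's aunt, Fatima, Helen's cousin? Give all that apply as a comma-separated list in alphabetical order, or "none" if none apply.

*herself* is a reflexive; Principle A requires it to be bound within its binding domain — the matrix clause.
— Carmen: possessor inside the subject DP of the clause headed by 'insulted'; does not c-command the reflexive — cannot bind it (Principle A).
— Carmen's aunt: subject of the clause headed by 'insulted'; does not c-command the reflexive — cannot bind it (Principle A).
— Fatima: subject of the clause headed by 'found'; does not c-command the reflexive — cannot bind it (Principle A).
— Helen's cousin: subject of the matrix clause; c-commands the reflexive within its binding domain — allowed (Principle A).

Helen's cousin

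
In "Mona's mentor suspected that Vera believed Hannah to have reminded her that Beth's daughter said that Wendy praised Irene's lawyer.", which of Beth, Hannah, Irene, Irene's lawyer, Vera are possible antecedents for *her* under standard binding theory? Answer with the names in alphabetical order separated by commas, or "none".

*her* is a pronoun; Principle B requires it to be free in its binding domain — the clause headed by 'reminded'.
— Beth: possessor inside the subject DP of the clause headed by 'said'; is c-commanded by the pronoun; coreference would bind this R-expression — blocked (Principle C).
— Hannah: subject of the clause headed by 'reminded'; c-commands the pronoun within its binding domain — blocked (Principle B).
— Irene: possessor inside the object DP of the clause headed by 'praised'; is c-commanded by the pronoun; coreference would bind this R-expression — blocked (Principle C).
— Irene's lawyer: object of the clause headed by 'praised'; is c-commanded by the pronoun; coreference would bind this R-expression — blocked (Principle C).
— Vera: subject of the clause headed by 'believed'; c-commands the pronoun but lies outside its binding domain — allowed.

Vera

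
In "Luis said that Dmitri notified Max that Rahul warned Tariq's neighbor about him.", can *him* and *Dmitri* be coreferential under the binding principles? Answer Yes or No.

*Dmitri* is an R-expression; Principle C requires it to be free (not bound by any c-commanding expression).
— him: second object of the clause headed by 'warned'; the pronoun does not c-command the R-expression — coreference allowed.

Yes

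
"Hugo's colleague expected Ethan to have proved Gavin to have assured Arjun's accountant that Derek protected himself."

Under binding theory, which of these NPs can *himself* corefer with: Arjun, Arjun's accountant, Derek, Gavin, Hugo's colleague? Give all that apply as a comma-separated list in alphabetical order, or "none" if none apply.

*himself* is a reflexive; Principle A requires it to be bound within its binding domain — the clause headed by 'protected'.
— Arjun: possessor inside the object DP of the clause headed by 'assured'; does not c-command the reflexive — cannot bind it (Principle A).
— Arjun's accountant: object of the clause headed by 'assured'; c-commands the reflexive but lies outside its binding domain — cannot bind it (Principle A).
— Derek: subject of the clause headed by 'protected'; c-commands the reflexive within its binding domain — allowed (Principle A).
— Gavin: subject of the clause headed by 'assured'; c-commands the reflexive but lies outside its binding domain — cannot bind it (Principle A).
— Hugo's colleague: subject of the matrix clause; c-commands the reflexive but lies outside its binding domain — cannot bind it (Principle A).

Derek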